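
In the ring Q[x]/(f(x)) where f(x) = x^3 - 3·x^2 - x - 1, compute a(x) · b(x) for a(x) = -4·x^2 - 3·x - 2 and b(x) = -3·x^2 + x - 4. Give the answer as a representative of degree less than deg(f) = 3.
First multiply in Q[x] without reducing: a · b = 12·x^4 + 5·x^3 + 19·x^2 + 10·x + 8. Now divide by f(x) = x^3 - 3·x^2 - x - 1, eliminating the leading term at each step:
  leading term 12·x^4: subtract (12·x)·f(x) = 12·x^4 - 36·x^3 - 12·x^2 - 12·x, leaving 41·x^3 + 31·x^2 + 22·x + 8
  leading term 41·x^3: subtract (41)·f(x) = 41·x^3 - 123·x^2 - 41·x - 41, leaving 154·x^2 + 63·x + 49
The degree is now < 3, so this is the remainder. Hence a · b ≡ 154·x^2 + 63·x + 49 in Q[x]/(f).

Final answer: a · b ≡ 154·x^2 + 63·x + 49 (mod f(x))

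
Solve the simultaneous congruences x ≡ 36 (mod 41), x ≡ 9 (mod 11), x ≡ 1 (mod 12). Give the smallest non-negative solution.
x ≡ 2209 (mod 5412); the representative in [0, 5412) is 2209

The moduli 41, 11, 12 are pairwise coprime, so by the CRT there is a unique solution mod 41·11·12 = 5412.
Solve by successive substitution. Start with x ≡ 36 (mod 41).
  Combine with x ≡ 9 (mod 11): write x = 36 + 41·t and require 36 + 41·t ≡ 9 (mod 11), i.e. 41·t ≡ 9 − 36 ≡ 6 (mod 11). Since 41^(−1) ≡ 7 (mod 11) (41 ≡ 8 (mod 11)), t ≡ 7·6 ≡ 9 (mod 11). So x ≡ 36 + 41·9 = 405 (mod 451).
  Combine with x ≡ 1 (mod 12): write x = 405 + 451·t and require 405 + 451·t ≡ 1 (mod 12), i.e. 451·t ≡ 1 − 405 ≡ 4 (mod 12). Since 451^(−1) ≡ 7 (mod 12) (451 ≡ 7 (mod 12)), t ≡ 7·4 ≡ 4 (mod 12). So x ≡ 405 + 451·4 = 2209 (mod 5412).
Unique solution in [0, 5412): x = 2209.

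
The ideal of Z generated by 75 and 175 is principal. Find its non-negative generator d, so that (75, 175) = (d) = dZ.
In the PID Z, (a, b) is generated by gcd(a, b). Compute gcd(175, 75) with the extended Euclidean algorithm, tracking rows (r, s, t) with s·175 + t·75 = r:
  row A: (175, 1, 0)   [1·175 + 0·75 = 175]
  row B: (75, 0, 1)   [0·175 + 1·75 = 75]
  175 = 2·75 + 25   → row C = row A − 2·row B = (25, 1, −2)   [check: 1·175 − 2·75 = 25]
  75 = 3·25 + 0   → remainder 0, stop. gcd = 25 (last nonzero row C).
So gcd(75, 175) = 25, with Bézout identity 1·175 − 2·75 = 25. Containment (⊇): the Bézout identity exhibits 25 as an element of (75, 175), giving (25) ⊆ (75, 175). Containment (⊆): since 25 | 75 and 25 | 175 (75 = 25·3, 175 = 25·7), every Z-linear combination of 75 and 175 is divisible by 25, so (75, 175) ⊆ (25). Therefore (75, 175) = (25), d = 25.

Final answer: (75, 175) = (25); d = 25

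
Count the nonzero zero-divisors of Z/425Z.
In Z/425Z each nonzero element is either a unit (gcd with 425 is 1) or a zero-divisor (gcd > 1). The number of units is φ(425): factorise 425 = 5^2 · 17, so φ(425) = (5^2 − 5^1) · (17 − 1) = 20 · 16 = 320. The nonzero elements number 425 − 1 = 424. Hence the nonzero zero-divisors number 424 − 320 = 104.

Final answer: Z/425Z has 104 nonzero zero-divisors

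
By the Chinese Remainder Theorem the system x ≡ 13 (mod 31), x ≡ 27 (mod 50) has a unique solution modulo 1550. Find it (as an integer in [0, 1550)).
x ≡ 1377 (mod 1550); the representative in [0, 1550) is 1377

The moduli 31, 50 are pairwise coprime, so by the CRT there is a unique solution mod 31·50 = 1550.
Solve by successive substitution. Start with x ≡ 13 (mod 31).
  Combine with x ≡ 27 (mod 50): write x = 13 + 31·t and require 13 + 31·t ≡ 27 (mod 50), i.e. 31·t ≡ 27 − 13 ≡ 14 (mod 50). Since 31^(−1) ≡ 21 (mod 50), t ≡ 21·14 ≡ 44 (mod 50). So x ≡ 13 + 31·44 = 1377 (mod 1550).
Unique solution in [0, 1550): x = 1377.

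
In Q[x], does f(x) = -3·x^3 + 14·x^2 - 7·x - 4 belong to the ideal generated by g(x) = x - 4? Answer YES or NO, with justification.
In Q[x] the ideal (g) consists of all multiples of g, so f ∈ (g) iff g | f, i.e. iff the remainder of f on division by g is 0. Divide f by g (g is monic, so eliminate the leading term of the running remainder at each step):
  leading term -3·x^3: subtract (-3·x^2)·g(x) = -3·x^3 + 12·x^2, leaving 2·x^2 - 7·x - 4
  leading term 2·x^2: subtract (2·x)·g(x) = 2·x^2 - 8·x, leaving x - 4
  leading term x: subtract (1)·g(x) = x - 4, leaving 0
The remainder is 0, so f(x) = g(x) · h(x) with h(x) = -3·x^2 + 2·x + 1. Hence g | f, i.e. f ∈ (g).

Final answer: YES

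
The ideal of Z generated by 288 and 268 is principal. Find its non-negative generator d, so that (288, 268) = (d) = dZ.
In the PID Z, (a, b) is generated by gcd(a, b). Compute gcd(288, 268) with the extended Euclidean algorithm, tracking rows (r, s, t) with s·288 + t·268 = r:
  row A: (288, 1, 0)   [1·288 + 0·268 = 288]
  row B: (268, 0, 1)   [0·288 + 1·268 = 268]
  288 = 1·268 + 20   → row C = row A − 1·row B = (20, 1, −1)   [check: 1·288 − 1·268 = 20]
  268 = 13·20 + 8   → row D = row B − 13·row C = (8, −13, 14)   [check: −13·288 + 14·268 = 8]
  20 = 2·8 + 4   → row E = row C − 2·row D = (4, 27, −29)   [check: 27·288 − 29·268 = 4]
  8 = 2·4 + 0   → remainder 0, stop. gcd = 4 (last nonzero row E).
So gcd(288, 268) = 4, with Bézout identity 27·288 − 29·268 = 4. Containment (⊇): the Bézout identity exhibits 4 as an element of (288, 268), giving (4) ⊆ (288, 268). Containment (⊆): since 4 | 288 and 4 | 268 (288 = 4·72, 268 = 4·67), every Z-linear combination of 288 and 268 is divisible by 4, so (288, 268) ⊆ (4). Therefore (288, 268) = (4), d = 4.

Final answer: (288, 268) = (4); d = 4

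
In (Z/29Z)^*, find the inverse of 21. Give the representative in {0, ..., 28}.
Apply the extended Euclidean algorithm to (29, 21), tracking rows (r, s, t) with s·29 + t·21 = r. Each division r_prev = q·r_cur + r_new produces the new row as (previous row) − q·(current row):
  row A: (29, 1, 0)   [1·29 + 0·21 = 29]
  row B: (21, 0, 1)   [0·29 + 1·21 = 21]
  29 = 1·21 + 8   → row C = row A − 1·row B = (8, 1, −1)   [check: 1·29 − 1·21 = 8]
  21 = 2·8 + 5   → row D = row B − 2·row C = (5, −2, 3)   [check: −2·29 + 3·21 = 5]
  8 = 1·5 + 3   → row E = row C − 1·row D = (3, 3, −4)   [check: 3·29 − 4·21 = 3]
  5 = 1·3 + 2   → row F = row D − 1·row E = (2, −5, 7)   [check: −5·29 + 7·21 = 2]
  3 = 1·2 + 1   → row G = row E − 1·row F = (1, 8, −11)   [check: 8·29 − 11·21 = 1]
  2 = 2·1 + 0   → remainder 0, stop. gcd = 1 (last nonzero row G).
The gcd is 1, so 21 is invertible mod 29. The last nonzero row gives 8·29 − 11·21 = 1, so t = −11. So 21^(−1) ≡ −11 ≡ 18 (mod 29). Verify: 21 · 18 = 378 ≡ 1 (mod 29). ✓

Final answer: 21^(−1) ≡ 18 (mod 29)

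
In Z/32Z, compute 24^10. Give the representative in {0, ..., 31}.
0

Use repeated squaring. Binary(10) = 1010. Walk through the bits of the exponent 10 left-to-right: at each bit after the leading one, square the running value, then multiply by 24 if the bit is 1 (always reducing mod 32):
  bit 1 = 1 (leading): start with 24.
  bit 2 = 0: square 24^2 = 576 ≡ 0 (mod 32).
  bit 3 = 1: square 0^2 = 0; bit is 1, so multiply 0·24 = 0 (mod 32).
  bit 4 = 0: square 0^2 = 0 (mod 32).
Final value: 24^10 ≡ 0 (mod 32).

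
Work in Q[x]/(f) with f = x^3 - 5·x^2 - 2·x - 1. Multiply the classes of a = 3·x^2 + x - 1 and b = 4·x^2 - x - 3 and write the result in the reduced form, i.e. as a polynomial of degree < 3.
a · b ≡ 315·x^2 + 132·x + 64 (mod f(x))

First multiply in Q[x] without reducing: a · b = 12·x^4 + x^3 - 14·x^2 - 2·x + 3. Now divide by f(x) = x^3 - 5·x^2 - 2·x - 1, eliminating the leading term at each step:
  leading term 12·x^4: subtract (12·x)·f(x) = 12·x^4 - 60·x^3 - 24·x^2 - 12·x, leaving 61·x^3 + 10·x^2 + 10·x + 3
  leading term 61·x^3: subtract (61)·f(x) = 61·x^3 - 305·x^2 - 122·x - 61, leaving 315·x^2 + 132·x + 64
The degree is now < 3, so this is the remainder. Hence a · b ≡ 315·x^2 + 132·x + 64 in Q[x]/(f).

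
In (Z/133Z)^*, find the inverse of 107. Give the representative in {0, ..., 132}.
Apply the extended Euclidean algorithm to (133, 107), tracking rows (r, s, t) with s·133 + t·107 = r. Each division r_prev = q·r_cur + r_new produces the new row as (previous row) − q·(current row):
  row A: (133, 1, 0)   [1·133 + 0·107 = 133]
  row B: (107, 0, 1)   [0·133 + 1·107 = 107]
  133 = 1·107 + 26   → row C = row A − 1·row B = (26, 1, −1)   [check: 1·133 − 1·107 = 26]
  107 = 4·26 + 3   → row D = row B − 4·row C = (3, −4, 5)   [check: −4·133 + 5·107 = 3]
  26 = 8·3 + 2   → row E = row C − 8·row D = (2, 33, −41)   [check: 33·133 − 41·107 = 2]
  3 = 1·2 + 1   → row F = row D − 1·row E = (1, −37, 46)   [check: −37·133 + 46·107 = 1]
  2 = 2·1 + 0   → remainder 0, stop. gcd = 1 (last nonzero row F).
The gcd is 1, so 107 is invertible mod 133. The last nonzero row gives −37·133 + 46·107 = 1, so t = 46. So 107^(−1) ≡ 46 (mod 133). Verify: 107 · 46 = 4922 ≡ 1 (mod 133). ✓

Final answer: 107^(−1) ≡ 46 (mod 133)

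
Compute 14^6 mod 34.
Use repeated squaring. Binary(6) = 110. Walk through the bits of the exponent 6 left-to-right: at each bit after the leading one, square the running value, then multiply by 14 if the bit is 1 (always reducing mod 34):
  bit 1 = 1 (leading): start with 14.
  bit 2 = 1: square 14^2 = 196 ≡ 26; bit is 1, so multiply 26·14 = 364 ≡ 24 (mod 34).
  bit 3 = 0: square 24^2 = 576 ≡ 32 (mod 34).
Final value: 14^6 ≡ 32 (mod 34).

Final answer: 32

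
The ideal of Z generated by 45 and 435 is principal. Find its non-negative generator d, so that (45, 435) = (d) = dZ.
In the PID Z, (a, b) is generated by gcd(a, b). Compute gcd(435, 45) with the extended Euclidean algorithm, tracking rows (r, s, t) with s·435 + t·45 = r:
  row A: (435, 1, 0)   [1·435 + 0·45 = 435]
  row B: (45, 0, 1)   [0·435 + 1·45 = 45]
  435 = 9·45 + 30   → row C = row A − 9·row B = (30, 1, −9)   [check: 1·435 − 9·45 = 30]
  45 = 1·30 + 15   → row D = row B − 1·row C = (15, −1, 10)   [check: −1·435 + 10·45 = 15]
  30 = 2·15 + 0   → remainder 0, stop. gcd = 15 (last nonzero row D).
So gcd(45, 435) = 15, with Bézout identity −1·435 + 10·45 = 15. Containment (⊇): the Bézout identity exhibits 15 as an element of (45, 435), giving (15) ⊆ (45, 435). Containment (⊆): since 15 | 45 and 15 | 435 (45 = 15·3, 435 = 15·29), every Z-linear combination of 45 and 435 is divisible by 15, so (45, 435) ⊆ (15). Therefore (45, 435) = (15), d = 15.

Final answer: (45, 435) = (15); d = 15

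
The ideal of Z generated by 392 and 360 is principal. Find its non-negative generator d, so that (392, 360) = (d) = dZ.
In the PID Z, (a, b) is generated by gcd(a, b). Compute gcd(392, 360) with the extended Euclidean algorithm, tracking rows (r, s, t) with s·392 + t·360 = r:
  row A: (392, 1, 0)   [1·392 + 0·360 = 392]
  row B: (360, 0, 1)   [0·392 + 1·360 = 360]
  392 = 1·360 + 32   → row C = row A − 1·row B = (32, 1, −1)   [check: 1·392 − 1·360 = 32]
  360 = 11·32 + 8   → row D = row B − 11·row C = (8, −11, 12)   [check: −11·392 + 12·360 = 8]
  32 = 4·8 + 0   → remainder 0, stop. gcd = 8 (last nonzero row D).
So gcd(392, 360) = 8, with Bézout identity −11·392 + 12·360 = 8. Containment (⊇): the Bézout identity exhibits 8 as an element of (392, 360), giving (8) ⊆ (392, 360). Containment (⊆): since 8 | 392 and 8 | 360 (392 = 8·49, 360 = 8·45), every Z-linear combination of 392 and 360 is divisible by 8, so (392, 360) ⊆ (8). Therefore (392, 360) = (8), d = 8.

Final answer: (392, 360) = (8); d = 8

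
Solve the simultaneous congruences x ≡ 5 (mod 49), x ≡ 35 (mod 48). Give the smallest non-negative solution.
The moduli 49, 48 are pairwise coprime, so by the CRT there is a unique solution mod 49·48 = 2352.
Solve by successive substitution. Start with x ≡ 5 (mod 49).
  Combine with x ≡ 35 (mod 48): write x = 5 + 49·t and require 5 + 49·t ≡ 35 (mod 48), i.e. 49·t ≡ 35 − 5 ≡ 30 (mod 48). Since 49^(−1) ≡ 1 (mod 48) (49 ≡ 1 (mod 48)), t ≡ 1·30 ≡ 30 (mod 48). So x ≡ 5 + 49·30 = 1475 (mod 2352).
Unique solution in [0, 2352): x = 1475.

Final answer: x ≡ 1475 (mod 2352); the representative in [0, 2352) is 1475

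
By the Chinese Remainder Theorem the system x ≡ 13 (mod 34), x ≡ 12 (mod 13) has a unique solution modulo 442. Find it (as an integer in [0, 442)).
x ≡ 285 (mod 442); the representative in [0, 442) is 285

The moduli 34, 13 are pairwise coprime, so by the CRT there is a unique solution mod 34·13 = 442.
Solve by successive substitution. Start with x ≡ 13 (mod 34).
  Combine with x ≡ 12 (mod 13): write x = 13 + 34·t and require 13 + 34·t ≡ 12 (mod 13), i.e. 34·t ≡ 12 − 13 ≡ 12 (mod 13). Since 34^(−1) ≡ 5 (mod 13) (34 ≡ 8 (mod 13)), t ≡ 5·12 ≡ 8 (mod 13). So x ≡ 13 + 34·8 = 285 (mod 442).
Unique solution in [0, 442): x = 285.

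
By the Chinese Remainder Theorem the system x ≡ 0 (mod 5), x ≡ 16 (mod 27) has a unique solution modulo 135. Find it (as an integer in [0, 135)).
The moduli 5, 27 are pairwise coprime, so by the CRT there is a unique solution mod 5·27 = 135.
Solve by successive substitution. Start with x ≡ 0 (mod 5).
  Combine with x ≡ 16 (mod 27): write x = 5·t and require 5·t ≡ 16 (mod 27). Since 5^(−1) ≡ 11 (mod 27), t ≡ 11·16 ≡ 14 (mod 27). So x ≡ 5·14 = 70 (mod 135).
Unique solution in [0, 135): x = 70.

Final answer: x ≡ 70 (mod 135); the representative in [0, 135) is 70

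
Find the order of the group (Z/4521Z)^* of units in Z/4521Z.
|(Z/4521Z)^*| = 2720

(Z/4521Z)^* consists of the classes a with gcd(a, 4521) = 1, so its order is φ(4521). φ is multiplicative, with φ(p^e) = p^e − p^(e−1). Factorise 4521 = 3 · 11 · 137. Then
  φ(4521) = (3 − 1) · (11 − 1) · (137 − 1) = 2 · 10 · 136 = 2720.
Thus |(Z/4521Z)^*| = 2720.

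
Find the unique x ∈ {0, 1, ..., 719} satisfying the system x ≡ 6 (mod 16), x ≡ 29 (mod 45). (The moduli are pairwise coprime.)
The moduli 16, 45 are pairwise coprime, so by the CRT there is a unique solution mod 16·45 = 720.
Solve by successive substitution. Start with x ≡ 6 (mod 16).
  Combine with x ≡ 29 (mod 45): write x = 6 + 16·t and require 6 + 16·t ≡ 29 (mod 45), i.e. 16·t ≡ 29 − 6 ≡ 23 (mod 45). Since 16^(−1) ≡ 31 (mod 45), t ≡ 31·23 ≡ 38 (mod 45). So x ≡ 6 + 16·38 = 614 (mod 720).
Unique solution in [0, 720): x = 614.

Final answer: x ≡ 614 (mod 720); the representative in [0, 720) is 614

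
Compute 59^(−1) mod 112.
Apply the extended Euclidean algorithm to (112, 59), tracking rows (r, s, t) with s·112 + t·59 = r. Each division r_prev = q·r_cur + r_new produces the new row as (previous row) − q·(current row):
  row A: (112, 1, 0)   [1·112 + 0·59 = 112]
  row B: (59, 0, 1)   [0·112 + 1·59 = 59]
  112 = 1·59 + 53   → row C = row A − 1·row B = (53, 1, −1)   [check: 1·112 − 1·59 = 53]
  59 = 1·53 + 6   → row D = row B − 1·row C = (6, −1, 2)   [check: −1·112 + 2·59 = 6]
  53 = 8·6 + 5   → row E = row C − 8·row D = (5, 9, −17)   [check: 9·112 − 17·59 = 5]
  6 = 1·5 + 1   → row F = row D − 1·row E = (1, −10, 19)   [check: −10·112 + 19·59 = 1]
  5 = 5·1 + 0   → remainder 0, stop. gcd = 1 (last nonzero row F).
The gcd is 1, so 59 is invertible mod 112. The last nonzero row gives −10·112 + 19·59 = 1, so t = 19. So 59^(−1) ≡ 19 (mod 112). Verify: 59 · 19 = 1121 ≡ 1 (mod 112). ✓

Final answer: 59^(−1) ≡ 19 (mod 112)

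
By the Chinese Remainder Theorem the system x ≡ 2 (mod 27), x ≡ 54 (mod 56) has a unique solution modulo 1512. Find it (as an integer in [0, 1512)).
The moduli 27, 56 are pairwise coprime, so by the CRT there is a unique solution mod 27·56 = 1512.
Solve by successive substitution. Start with x ≡ 2 (mod 27).
  Combine with x ≡ 54 (mod 56): write x = 2 + 27·t and require 2 + 27·t ≡ 54 (mod 56), i.e. 27·t ≡ 54 − 2 ≡ 52 (mod 56). Since 27^(−1) ≡ 27 (mod 56), t ≡ 27·52 ≡ 4 (mod 56). So x ≡ 2 + 27·4 = 110 (mod 1512).
Unique solution in [0, 1512): x = 110.

Final answer: x ≡ 110 (mod 1512); the representative in [0, 1512) is 110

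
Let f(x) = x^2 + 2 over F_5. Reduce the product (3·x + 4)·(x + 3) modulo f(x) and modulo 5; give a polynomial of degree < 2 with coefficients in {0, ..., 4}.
Multiply as integer polynomials: a · b = 3·x^2 + 13·x + 12. Reducing coefficients mod 5: a · b ≡ 3·x^2 + 3·x + 2. Now divide by f(x) = x^2 + 2 in F_5[x], eliminating the leading term at each step:
  leading term 3·x^2: subtract (3)·f(x) = 3·x^2 + 1, leaving 3·x + 1 (coefficients mod 5)
The degree is now < 2, so this is the remainder. Hence a · b ≡ 3·x + 1 in F_5[x]/(f).

Final answer: a · b ≡ 3·x + 1 (mod f(x))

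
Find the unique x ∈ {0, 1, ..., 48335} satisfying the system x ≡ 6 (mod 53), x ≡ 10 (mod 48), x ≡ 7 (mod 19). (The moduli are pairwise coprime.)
x ≡ 18874 (mod 48336); the representative in [0, 48336) is 18874

The moduli 53, 48, 19 are pairwise coprime, so by the CRT there is a unique solution mod 53·48·19 = 48336.
Solve by successive substitution. Start with x ≡ 6 (mod 53).
  Combine with x ≡ 10 (mod 48): write x = 6 + 53·t and require 6 + 53·t ≡ 10 (mod 48), i.e. 53·t ≡ 10 − 6 ≡ 4 (mod 48). Since 53^(−1) ≡ 29 (mod 48) (53 ≡ 5 (mod 48)), t ≡ 29·4 ≡ 20 (mod 48). So x ≡ 6 + 53·20 = 1066 (mod 2544).
  Combine with x ≡ 7 (mod 19): write x = 1066 + 2544·t and require 1066 + 2544·t ≡ 7 (mod 19), i.e. 2544·t ≡ 7 − 1066 ≡ 5 (mod 19). Since 2544^(−1) ≡ 9 (mod 19) (2544 ≡ 17 (mod 19)), t ≡ 9·5 ≡ 7 (mod 19). So x ≡ 1066 + 2544·7 = 18874 (mod 48336).
Unique solution in [0, 48336): x = 18874.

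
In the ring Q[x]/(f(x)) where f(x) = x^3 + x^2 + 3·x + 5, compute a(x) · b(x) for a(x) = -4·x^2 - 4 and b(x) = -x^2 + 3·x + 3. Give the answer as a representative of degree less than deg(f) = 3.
First multiply in Q[x] without reducing: a · b = 4·x^4 - 12·x^3 - 8·x^2 - 12·x - 12. Now divide by f(x) = x^3 + x^2 + 3·x + 5, eliminating the leading term at each step:
  leading term 4·x^4: subtract (4·x)·f(x) = 4·x^4 + 4·x^3 + 12·x^2 + 20·x, leaving -16·x^3 - 20·x^2 - 32·x - 12
  leading term -16·x^3: subtract (-16)·f(x) = -16·x^3 - 16·x^2 - 48·x - 80, leaving -4·x^2 + 16·x + 68
The degree is now < 3, so this is the remainder. Hence a · b ≡ -4·x^2 + 16·x + 68 in Q[x]/(f).

Final answer: a · b ≡ -4·x^2 + 16·x + 68 (mod f(x))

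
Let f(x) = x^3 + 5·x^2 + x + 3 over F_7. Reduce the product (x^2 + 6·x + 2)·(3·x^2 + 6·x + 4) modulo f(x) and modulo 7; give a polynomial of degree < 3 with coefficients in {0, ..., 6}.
Multiply as integer polynomials: a · b = 3·x^4 + 24·x^3 + 46·x^2 + 36·x + 8. Reducing coefficients mod 7: a · b ≡ 3·x^4 + 3·x^3 + 4·x^2 + x + 1. Now divide by f(x) = x^3 + 5·x^2 + x + 3 in F_7[x], eliminating the leading term at each step:
  leading term 3·x^4: subtract (3·x)·f(x) = 3·x^4 + x^3 + 3·x^2 + 2·x, leaving 2·x^3 + x^2 + 6·x + 1 (coefficients mod 7)
  leading term 2·x^3: subtract (2)·f(x) = 2·x^3 + 3·x^2 + 2·x + 6, leaving 5·x^2 + 4·x + 2 (coefficients mod 7)
The degree is now < 3, so this is the remainder. Hence a · b ≡ 5·x^2 + 4·x + 2 in F_7[x]/(f).

Final answer: a · b ≡ 5·x^2 + 4·x + 2 (mod f(x))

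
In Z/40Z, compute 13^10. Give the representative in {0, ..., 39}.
Use repeated squaring. Binary(10) = 1010. Walk through the bits of the exponent 10 left-to-right: at each bit after the leading one, square the running value, then multiply by 13 if the bit is 1 (always reducing mod 40):
  bit 1 = 1 (leading): start with 13.
  bit 2 = 0: square 13^2 = 169 ≡ 9 (mod 40).
  bit 3 = 1: square 9^2 = 81 ≡ 1; bit is 1, so multiply 1·13 = 13 (mod 40).
  bit 4 = 0: square 13^2 = 169 ≡ 9 (mod 40).
Final value: 13^10 ≡ 9 (mod 40).

Final answer: 9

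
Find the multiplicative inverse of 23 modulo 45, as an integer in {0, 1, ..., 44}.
Apply the extended Euclidean algorithm to (45, 23), tracking rows (r, s, t) with s·45 + t·23 = r. Each division r_prev = q·r_cur + r_new produces the new row as (previous row) − q·(current row):
  row A: (45, 1, 0)   [1·45 + 0·23 = 45]
  row B: (23, 0, 1)   [0·45 + 1·23 = 23]
  45 = 1·23 + 22   → row C = row A − 1·row B = (22, 1, −1)   [check: 1·45 − 1·23 = 22]
  23 = 1·22 + 1   → row D = row B − 1·row C = (1, −1, 2)   [check: −1·45 + 2·23 = 1]
  22 = 22·1 + 0   → remainder 0, stop. gcd = 1 (last nonzero row D).
The gcd is 1, so 23 is invertible mod 45. The last nonzero row gives −1·45 + 2·23 = 1, so t = 2. So 23^(−1) ≡ 2 (mod 45). Verify: 23 · 2 = 46 ≡ 1 (mod 45). ✓

Final answer: 23^(−1) ≡ 2 (mod 45)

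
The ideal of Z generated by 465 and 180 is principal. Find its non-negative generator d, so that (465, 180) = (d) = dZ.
In the PID Z, (a, b) is generated by gcd(a, b). Compute gcd(465, 180) with the extended Euclidean algorithm, tracking rows (r, s, t) with s·465 + t·180 = r:
  row A: (465, 1, 0)   [1·465 + 0·180 = 465]
  row B: (180, 0, 1)   [0·465 + 1·180 = 180]
  465 = 2·180 + 105   → row C = row A − 2·row B = (105, 1, −2)   [check: 1·465 − 2·180 = 105]
  180 = 1·105 + 75   → row D = row B − 1·row C = (75, −1, 3)   [check: −1·465 + 3·180 = 75]
  105 = 1·75 + 30   → row E = row C − 1·row D = (30, 2, −5)   [check: 2·465 − 5·180 = 30]
  75 = 2·30 + 15   → row F = row D − 2·row E = (15, −5, 13)   [check: −5·465 + 13·180 = 15]
  30 = 2·15 + 0   → remainder 0, stop. gcd = 15 (last nonzero row F).
So gcd(465, 180) = 15, with Bézout identity −5·465 + 13·180 = 15. Containment (⊇): the Bézout identity exhibits 15 as an element of (465, 180), giving (15) ⊆ (465, 180). Containment (⊆): since 15 | 465 and 15 | 180 (465 = 15·31, 180 = 15·12), every Z-linear combination of 465 and 180 is divisible by 15, so (465, 180) ⊆ (15). Therefore (465, 180) = (15), d = 15.

Final answer: (465, 180) = (15); d = 15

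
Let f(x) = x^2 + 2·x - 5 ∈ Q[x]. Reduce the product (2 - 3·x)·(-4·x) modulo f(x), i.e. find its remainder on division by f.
First multiply in Q[x] without reducing: a · b = 12·x^2 - 8·x. Now divide by f(x) = x^2 + 2·x - 5, eliminating the leading term at each step:
  leading term 12·x^2: subtract (12)·f(x) = 12·x^2 + 24·x - 60, leaving 60 - 32·x
The degree is now < 2, so this is the remainder. Hence a · b ≡ 60 - 32·x in Q[x]/(f).

Final answer: a · b ≡ 60 - 32·x (mod f(x))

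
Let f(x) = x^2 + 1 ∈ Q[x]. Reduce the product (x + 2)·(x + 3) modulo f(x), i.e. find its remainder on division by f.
a · b ≡ 5·x + 5 (mod f(x))

First multiply in Q[x] without reducing: a · b = x^2 + 5·x + 6. Now divide by f(x) = x^2 + 1, eliminating the leading term at each step:
  leading term x^2: subtract (1)·f(x) = x^2 + 1, leaving 5·x + 5
The degree is now < 2, so this is the remainder. Hence a · b ≡ 5·x + 5 in Q[x]/(f).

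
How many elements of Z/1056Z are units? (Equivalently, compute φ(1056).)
Z/1056Z has φ(1056) = 320 units

An element a ∈ Z/1056Z is a unit iff gcd(a, 1056) = 1, so the number of units is φ(1056). φ is multiplicative, with φ(p^e) = p^e − p^(e−1). Factorise 1056 = 2^5 · 3 · 11. Then
  φ(1056) = (2^5 − 2^4) · (3 − 1) · (11 − 1) = 16 · 2 · 10 = 320.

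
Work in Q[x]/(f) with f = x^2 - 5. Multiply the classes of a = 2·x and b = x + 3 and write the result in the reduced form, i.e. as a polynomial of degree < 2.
First multiply in Q[x] without reducing: a · b = 2·x^2 + 6·x. Now divide by f(x) = x^2 - 5, eliminating the leading term at each step:
  leading term 2·x^2: subtract (2)·f(x) = 2·x^2 - 10, leaving 6·x + 10
The degree is now < 2, so this is the remainder. Hence a · b ≡ 6·x + 10 in Q[x]/(f).

Final answer: a · b ≡ 6·x + 10 (mod f(x))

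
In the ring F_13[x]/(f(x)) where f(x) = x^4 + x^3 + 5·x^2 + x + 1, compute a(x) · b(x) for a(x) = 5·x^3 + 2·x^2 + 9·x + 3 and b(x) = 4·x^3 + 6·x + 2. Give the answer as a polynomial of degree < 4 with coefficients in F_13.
a · b ≡ 5·x^3 + 4·x^2 + 5·x + 2 (mod f(x))

Multiply as integer polynomials: a · b = 20·x^6 + 8·x^5 + 66·x^4 + 34·x^3 + 58·x^2 + 36·x + 6. Reducing coefficients mod 13: a · b ≡ 7·x^6 + 8·x^5 + x^4 + 8·x^3 + 6·x^2 + 10·x + 6. Now divide by f(x) = x^4 + x^3 + 5·x^2 + x + 1 in F_13[x], eliminating the leading term at each step:
  leading term 7·x^6: subtract (7·x^2)·f(x) = 7·x^6 + 7·x^5 + 9·x^4 + 7·x^3 + 7·x^2, leaving x^5 + 5·x^4 + x^3 + 12·x^2 + 10·x + 6 (coefficients mod 13)
  leading term x^5: subtract (x)·f(x) = x^5 + x^4 + 5·x^3 + x^2 + x, leaving 4·x^4 + 9·x^3 + 11·x^2 + 9·x + 6 (coefficients mod 13)
  leading term 4·x^4: subtract (4)·f(x) = 4·x^4 + 4·x^3 + 7·x^2 + 4·x + 4, leaving 5·x^3 + 4·x^2 + 5·x + 2 (coefficients mod 13)
The degree is now < 4, so this is the remainder. Hence a · b ≡ 5·x^3 + 4·x^2 + 5·x + 2 in F_13[x]/(f).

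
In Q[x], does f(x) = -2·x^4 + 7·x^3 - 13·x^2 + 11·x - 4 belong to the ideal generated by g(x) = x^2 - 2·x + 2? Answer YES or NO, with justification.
NO

In Q[x] the ideal (g) consists of all multiples of g, so f ∈ (g) iff g | f, i.e. iff the remainder of f on division by g is 0. Divide f by g (g is monic, so eliminate the leading term of the running remainder at each step):
  leading term -2·x^4: subtract (-2·x^2)·g(x) = -2·x^4 + 4·x^3 - 4·x^2, leaving 3·x^3 - 9·x^2 + 11·x - 4
  leading term 3·x^3: subtract (3·x)·g(x) = 3·x^3 - 6·x^2 + 6·x, leaving -3·x^2 + 5·x - 4
  leading term -3·x^2: subtract (-3)·g(x) = -3·x^2 + 6·x - 6, leaving 2 - x
The remainder r(x) = 2 - x ≠ 0 (and deg r < deg g), so g ∤ f, i.e. f ∉ (g).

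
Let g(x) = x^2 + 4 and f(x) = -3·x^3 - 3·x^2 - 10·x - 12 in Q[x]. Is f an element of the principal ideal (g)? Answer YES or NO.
In Q[x] the ideal (g) consists of all multiples of g, so f ∈ (g) iff g | f, i.e. iff the remainder of f on division by g is 0. Divide f by g (g is monic, so eliminate the leading term of the running remainder at each step):
  leading term -3·x^3: subtract (-3·x)·g(x) = -3·x^3 - 12·x, leaving -3·x^2 + 2·x - 12
  leading term -3·x^2: subtract (-3)·g(x) = -3·x^2 - 12, leaving 2·x
The remainder r(x) = 2·x ≠ 0 (and deg r < deg g), so g ∤ f, i.e. f ∉ (g).

Final answer: NO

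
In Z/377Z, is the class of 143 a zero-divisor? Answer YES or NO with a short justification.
gcd(143, 377) = 13 > 1, so 143 is not a unit in Z/377Z. In Z/nZ every nonzero non-unit is a zero-divisor: explicitly, take b = 377/gcd = 29 ≠ 0 (mod 377); then 143·29 = 4147 = 11·377, i.e. 143·29 ≡ 0 (mod 377). So 143 is a zero-divisor.

Final answer: YES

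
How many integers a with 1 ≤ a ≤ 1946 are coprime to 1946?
828

The number of a ∈ {1, ..., 1946} with gcd(a, 1946) = 1 is by definition Euler's totient φ(1946). φ is multiplicative, with φ(p^e) = p^e − p^(e−1). Factorise 1946 = 2 · 7 · 139. Then
  φ(1946) = (2 − 1) · (7 − 1) · (139 − 1) = 1 · 6 · 138 = 828.
So there are 828 such integers.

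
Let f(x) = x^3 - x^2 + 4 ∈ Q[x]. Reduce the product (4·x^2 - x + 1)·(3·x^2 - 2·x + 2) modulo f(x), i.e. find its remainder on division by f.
First multiply in Q[x] without reducing: a · b = 12·x^4 - 11·x^3 + 13·x^2 - 4·x + 2. Now divide by f(x) = x^3 - x^2 + 4, eliminating the leading term at each step:
  leading term 12·x^4: subtract (12·x)·f(x) = 12·x^4 - 12·x^3 + 48·x, leaving x^3 + 13·x^2 - 52·x + 2
  leading term x^3: subtract (1)·f(x) = x^3 - x^2 + 4, leaving 14·x^2 - 52·x - 2
The degree is now < 3, so this is the remainder. Hence a · b ≡ 14·x^2 - 52·x - 2 in Q[x]/(f).

Final answer: a · b ≡ 14·x^2 - 52·x - 2 (mod f(x))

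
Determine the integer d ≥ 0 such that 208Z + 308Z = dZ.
In the PID Z, (a, b) is generated by gcd(a, b). Compute gcd(308, 208) with the extended Euclidean algorithm, tracking rows (r, s, t) with s·308 + t·208 = r:
  row A: (308, 1, 0)   [1·308 + 0·208 = 308]
  row B: (208, 0, 1)   [0·308 + 1·208 = 208]
  308 = 1·208 + 100   → row C = row A − 1·row B = (100, 1, −1)   [check: 1·308 − 1·208 = 100]
  208 = 2·100 + 8   → row D = row B − 2·row C = (8, −2, 3)   [check: −2·308 + 3·208 = 8]
  100 = 12·8 + 4   → row E = row C − 12·row D = (4, 25, −37)   [check: 25·308 − 37·208 = 4]
  8 = 2·4 + 0   → remainder 0, stop. gcd = 4 (last nonzero row E).
So gcd(208, 308) = 4, with Bézout identity 25·308 − 37·208 = 4. Containment (⊇): the Bézout identity exhibits 4 as an element of (208, 308), giving (4) ⊆ (208, 308). Containment (⊆): since 4 | 208 and 4 | 308 (208 = 4·52, 308 = 4·77), every Z-linear combination of 208 and 308 is divisible by 4, so (208, 308) ⊆ (4). Therefore (208, 308) = (4), d = 4.

Final answer: (208, 308) = (4); d = 4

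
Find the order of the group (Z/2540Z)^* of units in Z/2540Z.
|(Z/2540Z)^*| = 1008

(Z/2540Z)^* consists of the classes a with gcd(a, 2540) = 1, so its order is φ(2540). φ is multiplicative, with φ(p^e) = p^e − p^(e−1). Factorise 2540 = 2^2 · 5 · 127. Then
  φ(2540) = (2^2 − 2^1) · (5 − 1) · (127 − 1) = 2 · 4 · 126 = 1008.
Thus |(Z/2540Z)^*| = 1008.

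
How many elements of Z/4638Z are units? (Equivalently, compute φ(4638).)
An element a ∈ Z/4638Z is a unit iff gcd(a, 4638) = 1, so the number of units is φ(4638). φ is multiplicative, with φ(p^e) = p^e − p^(e−1). Factorise 4638 = 2 · 3 · 773. Then
  φ(4638) = (2 − 1) · (3 − 1) · (773 − 1) = 1 · 2 · 772 = 1544.

Final answer: Z/4638Z has φ(4638) = 1544 units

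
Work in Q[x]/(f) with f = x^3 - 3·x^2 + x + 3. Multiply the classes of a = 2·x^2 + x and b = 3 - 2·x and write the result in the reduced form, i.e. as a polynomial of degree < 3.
a · b ≡ -8·x^2 + 7·x + 12 (mod f(x))

First multiply in Q[x] without reducing: a · b = -4·x^3 + 4·x^2 + 3·x. Now divide by f(x) = x^3 - 3·x^2 + x + 3, eliminating the leading term at each step:
  leading term -4·x^3: subtract (-4)·f(x) = -4·x^3 + 12·x^2 - 4·x - 12, leaving -8·x^2 + 7·x + 12
The degree is now < 3, so this is the remainder. Hence a · b ≡ -8·x^2 + 7·x + 12 in Q[x]/(f).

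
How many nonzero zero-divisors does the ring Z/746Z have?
In Z/746Z each nonzero element is either a unit (gcd with 746 is 1) or a zero-divisor (gcd > 1). The number of units is φ(746): factorise 746 = 2 · 373, so φ(746) = (2 − 1) · (373 − 1) = 1 · 372 = 372. The nonzero elements number 746 − 1 = 745. Hence the nonzero zero-divisors number 745 − 372 = 373.

Final answer: Z/746Z has 373 nonzero zero-divisors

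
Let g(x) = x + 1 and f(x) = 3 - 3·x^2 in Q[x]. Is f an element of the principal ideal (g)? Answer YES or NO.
In Q[x] the ideal (g) consists of all multiples of g, so f ∈ (g) iff g | f, i.e. iff the remainder of f on division by g is 0. Divide f by g (g is monic, so eliminate the leading term of the running remainder at each step):
  leading term -3·x^2: subtract (-3·x)·g(x) = -3·x^2 - 3·x, leaving 3·x + 3
  leading term 3·x: subtract (3)·g(x) = 3·x + 3, leaving 0
The remainder is 0, so f(x) = g(x) · h(x) with h(x) = 3 - 3·x. Hence g | f, i.e. f ∈ (g).

Final answer: YES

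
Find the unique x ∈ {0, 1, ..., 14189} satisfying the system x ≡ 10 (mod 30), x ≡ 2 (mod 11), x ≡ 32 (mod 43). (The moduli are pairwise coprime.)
The moduli 30, 11, 43 are pairwise coprime, so by the CRT there is a unique solution mod 30·11·43 = 14190.
Solve by successive substitution. Start with x ≡ 10 (mod 30).
  Combine with x ≡ 2 (mod 11): write x = 10 + 30·t and require 10 + 30·t ≡ 2 (mod 11), i.e. 30·t ≡ 2 − 10 ≡ 3 (mod 11). Since 30^(−1) ≡ 7 (mod 11) (30 ≡ 8 (mod 11)), t ≡ 7·3 ≡ 10 (mod 11). So x ≡ 10 + 30·10 = 310 (mod 330).
  Combine with x ≡ 32 (mod 43): write x = 310 + 330·t and require 310 + 330·t ≡ 32 (mod 43), i.e. 330·t ≡ 32 − 310 ≡ 23 (mod 43). Since 330^(−1) ≡ 3 (mod 43) (330 ≡ 29 (mod 43)), t ≡ 3·23 ≡ 26 (mod 43). So x ≡ 310 + 330·26 = 8890 (mod 14190).
Unique solution in [0, 14190): x = 8890.

Final answer: x ≡ 8890 (mod 14190); the representative in [0, 14190) is 8890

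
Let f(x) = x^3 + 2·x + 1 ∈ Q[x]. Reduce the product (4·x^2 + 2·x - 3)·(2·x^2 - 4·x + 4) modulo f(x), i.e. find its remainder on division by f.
First multiply in Q[x] without reducing: a · b = 8·x^4 - 12·x^3 + 2·x^2 + 20·x - 12. Now divide by f(x) = x^3 + 2·x + 1, eliminating the leading term at each step:
  leading term 8·x^4: subtract (8·x)·f(x) = 8·x^4 + 16·x^2 + 8·x, leaving -12·x^3 - 14·x^2 + 12·x - 12
  leading term -12·x^3: subtract (-12)·f(x) = -12·x^3 - 24·x - 12, leaving -14·x^2 + 36·x
The degree is now < 3, so this is the remainder. Hence a · b ≡ -14·x^2 + 36·x in Q[x]/(f).

Final answer: a · b ≡ -14·x^2 + 36·x (mod f(x))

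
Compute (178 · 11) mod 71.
41

Reduce the factors first: 178 ≡ 36 (mod 71), so 178 · 11 ≡ 36 · 11 (mod 71). 36 · 11 = 396. Dividing by 71: 396 = 5·71 + 41. So (178 · 11) mod 71 = 41.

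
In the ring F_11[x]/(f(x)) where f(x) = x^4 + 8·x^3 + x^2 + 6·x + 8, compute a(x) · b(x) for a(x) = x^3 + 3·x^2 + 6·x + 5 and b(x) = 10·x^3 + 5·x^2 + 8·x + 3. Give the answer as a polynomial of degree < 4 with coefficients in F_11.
Multiply as integer polynomials: a · b = 10·x^6 + 35·x^5 + 83·x^4 + 107·x^3 + 82·x^2 + 58·x + 15. Reducing coefficients mod 11: a · b ≡ 10·x^6 + 2·x^5 + 6·x^4 + 8·x^3 + 5·x^2 + 3·x + 4. Now divide by f(x) = x^4 + 8·x^3 + x^2 + 6·x + 8 in F_11[x], eliminating the leading term at each step:
  leading term 10·x^6: subtract (10·x^2)·f(x) = 10·x^6 + 3·x^5 + 10·x^4 + 5·x^3 + 3·x^2, leaving 10·x^5 + 7·x^4 + 3·x^3 + 2·x^2 + 3·x + 4 (coefficients mod 11)
  leading term 10·x^5: subtract (10·x)·f(x) = 10·x^5 + 3·x^4 + 10·x^3 + 5·x^2 + 3·x, leaving 4·x^4 + 4·x^3 + 8·x^2 + 4 (coefficients mod 11)
  leading term 4·x^4: subtract (4)·f(x) = 4·x^4 + 10·x^3 + 4·x^2 + 2·x + 10, leaving 5·x^3 + 4·x^2 + 9·x + 5 (coefficients mod 11)
The degree is now < 4, so this is the remainder. Hence a · b ≡ 5·x^3 + 4·x^2 + 9·x + 5 in F_11[x]/(f).

Final answer: a · b ≡ 5·x^3 + 4·x^2 + 9·x + 5 (mod f(x))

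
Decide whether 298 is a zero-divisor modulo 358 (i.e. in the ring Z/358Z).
YES

gcd(298, 358) = 2 > 1, so 298 is not a unit in Z/358Z. In Z/nZ every nonzero non-unit is a zero-divisor: explicitly, take b = 358/gcd = 179 ≠ 0 (mod 358); then 298·179 = 53342 = 149·358, i.e. 298·179 ≡ 0 (mod 358). So 298 is a zero-divisor.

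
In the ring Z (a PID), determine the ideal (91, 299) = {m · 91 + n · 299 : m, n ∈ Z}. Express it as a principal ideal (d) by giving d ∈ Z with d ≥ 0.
(91, 299) = (13); d = 13

In the PID Z, (a, b) is generated by gcd(a, b). Compute gcd(299, 91) with the extended Euclidean algorithm, tracking rows (r, s, t) with s·299 + t·91 = r:
  row A: (299, 1, 0)   [1·299 + 0·91 = 299]
  row B: (91, 0, 1)   [0·299 + 1·91 = 91]
  299 = 3·91 + 26   → row C = row A − 3·row B = (26, 1, −3)   [check: 1·299 − 3·91 = 26]
  91 = 3·26 + 13   → row D = row B − 3·row C = (13, −3, 10)   [check: −3·299 + 10·91 = 13]
  26 = 2·13 + 0   → remainder 0, stop. gcd = 13 (last nonzero row D).
So gcd(91, 299) = 13, with Bézout identity −3·299 + 10·91 = 13. Containment (⊇): the Bézout identity exhibits 13 as an element of (91, 299), giving (13) ⊆ (91, 299). Containment (⊆): since 13 | 91 and 13 | 299 (91 = 13·7, 299 = 13·23), every Z-linear combination of 91 and 299 is divisible by 13, so (91, 299) ⊆ (13). Therefore (91, 299) = (13), d = 13.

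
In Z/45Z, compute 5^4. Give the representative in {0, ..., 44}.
Use repeated squaring. Binary(4) = 100. Walk through the bits of the exponent 4 left-to-right: at each bit after the leading one, square the running value, then multiply by 5 if the bit is 1 (always reducing mod 45):
  bit 1 = 1 (leading): start with 5.
  bit 2 = 0: square 5^2 = 25 (mod 45).
  bit 3 = 0: square 25^2 = 625 ≡ 40 (mod 45).
Final value: 5^4 ≡ 40 (mod 45).

Final answer: 40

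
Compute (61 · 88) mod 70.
Reduce the factors first: 88 ≡ 18 (mod 70), so 61 · 88 ≡ 61 · 18 (mod 70). 61 · 18 = 1098. Dividing by 70: 1098 = 15·70 + 48. So (61 · 88) mod 70 = 48.

Final answer: 48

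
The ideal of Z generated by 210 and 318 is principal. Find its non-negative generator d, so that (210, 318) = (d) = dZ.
(210, 318) = (6); d = 6

In the PID Z, (a, b) is generated by gcd(a, b). Compute gcd(318, 210) with the extended Euclidean algorithm, tracking rows (r, s, t) with s·318 + t·210 = r:
  row A: (318, 1, 0)   [1·318 + 0·210 = 318]
  row B: (210, 0, 1)   [0·318 + 1·210 = 210]
  318 = 1·210 + 108   → row C = row A − 1·row B = (108, 1, −1)   [check: 1·318 − 1·210 = 108]
  210 = 1·108 + 102   → row D = row B − 1·row C = (102, −1, 2)   [check: −1·318 + 2·210 = 102]
  108 = 1·102 + 6   → row E = row C − 1·row D = (6, 2, −3)   [check: 2·318 − 3·210 = 6]
  102 = 17·6 + 0   → remainder 0, stop. gcd = 6 (last nonzero row E).
So gcd(210, 318) = 6, with Bézout identity 2·318 − 3·210 = 6. Containment (⊇): the Bézout identity exhibits 6 as an element of (210, 318), giving (6) ⊆ (210, 318). Containment (⊆): since 6 | 210 and 6 | 318 (210 = 6·35, 318 = 6·53), every Z-linear combination of 210 and 318 is divisible by 6, so (210, 318) ⊆ (6). Therefore (210, 318) = (6), d = 6.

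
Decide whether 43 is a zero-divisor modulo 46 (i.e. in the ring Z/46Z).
NO

gcd(43, 46) = 1, so 43 is a unit in Z/46Z (it has a multiplicative inverse). A unit cannot be a zero-divisor: if 43·b ≡ 0 then multiplying both sides by 43^(−1) gives b ≡ 0. So 43 is not a zero-divisor.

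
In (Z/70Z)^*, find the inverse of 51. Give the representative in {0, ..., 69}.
Apply the extended Euclidean algorithm to (70, 51), tracking rows (r, s, t) with s·70 + t·51 = r. Each division r_prev = q·r_cur + r_new produces the new row as (previous row) − q·(current row):
  row A: (70, 1, 0)   [1·70 + 0·51 = 70]
  row B: (51, 0, 1)   [0·70 + 1·51 = 51]
  70 = 1·51 + 19   → row C = row A − 1·row B = (19, 1, −1)   [check: 1·70 − 1·51 = 19]
  51 = 2·19 + 13   → row D = row B − 2·row C = (13, −2, 3)   [check: −2·70 + 3·51 = 13]
  19 = 1·13 + 6   → row E = row C − 1·row D = (6, 3, −4)   [check: 3·70 − 4·51 = 6]
  13 = 2·6 + 1   → row F = row D − 2·row E = (1, −8, 11)   [check: −8·70 + 11·51 = 1]
  6 = 6·1 + 0   → remainder 0, stop. gcd = 1 (last nonzero row F).
The gcd is 1, so 51 is invertible mod 70. The last nonzero row gives −8·70 + 11·51 = 1, so t = 11. So 51^(−1) ≡ 11 (mod 70). Verify: 51 · 11 = 561 ≡ 1 (mod 70). ✓

Final answer: 51^(−1) ≡ 11 (mod 70)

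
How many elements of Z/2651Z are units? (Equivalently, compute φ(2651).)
An element a ∈ Z/2651Z is a unit iff gcd(a, 2651) = 1, so the number of units is φ(2651). φ is multiplicative, with φ(p^e) = p^e − p^(e−1). Factorise 2651 = 11 · 241. Then
  φ(2651) = (11 − 1) · (241 − 1) = 10 · 240 = 2400.

Final answer: Z/2651Z has φ(2651) = 2400 units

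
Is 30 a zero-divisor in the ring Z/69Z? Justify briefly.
YES

gcd(30, 69) = 3 > 1, so 30 is not a unit in Z/69Z. In Z/nZ every nonzero non-unit is a zero-divisor: explicitly, take b = 69/gcd = 23 ≠ 0 (mod 69); then 30·23 = 690 = 10·69, i.e. 30·23 ≡ 0 (mod 69). So 30 is a zero-divisor.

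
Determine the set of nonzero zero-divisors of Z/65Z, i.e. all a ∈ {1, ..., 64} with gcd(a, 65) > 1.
nonzero zero-divisors of Z/65Z = {5, 10, 13, 15, 20, 25, 26, 30, 35, 39, 40, 45, 50, 52, 55, 60}

An element a ∈ Z/65Z (with a ≠ 0) is a zero-divisor iff gcd(a, 65) > 1 (because a is a unit precisely when gcd(a, n) = 1, and in Z/nZ every nonzero, non-unit element is a zero-divisor). Scan a = 1, ..., 64 and keep those with gcd(a, 65) > 1:
  gcd(5, 65) = 5, gcd(10, 65) = 5, gcd(13, 65) = 13, gcd(15, 65) = 5, gcd(20, 65) = 5, gcd(25, 65) = 5, gcd(26, 65) = 13, gcd(30, 65) = 5, gcd(35, 65) = 5, gcd(39, 65) = 13, gcd(40, 65) = 5, gcd(45, 65) = 5, gcd(50, 65) = 5, gcd(52, 65) = 13, gcd(55, 65) = 5, gcd(60, 65) = 5.
All other a ∈ {1, ..., 64} have gcd(a, 65) = 1 and are units. So the nonzero zero-divisors are exactly the 16 values of a appearing in this scan.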